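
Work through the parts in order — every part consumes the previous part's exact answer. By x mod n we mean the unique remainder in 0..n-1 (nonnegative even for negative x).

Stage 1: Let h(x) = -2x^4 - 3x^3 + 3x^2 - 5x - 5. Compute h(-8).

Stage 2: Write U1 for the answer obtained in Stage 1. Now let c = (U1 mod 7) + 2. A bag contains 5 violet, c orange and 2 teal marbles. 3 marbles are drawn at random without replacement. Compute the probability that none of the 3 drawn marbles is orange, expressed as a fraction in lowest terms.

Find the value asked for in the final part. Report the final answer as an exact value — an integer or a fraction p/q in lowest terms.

Stage 1: -2*(-8)^4 - 3*(-8)^3 + 3*(-8)^2 - 5*(-8)^1 - 5 = (-8192) + (1536) + (192) + (40) + (-5) = -6429; answer -6429
Stage 2: U1 = -6429; c = 6; total draws C(13,3) = 286; favorable C(7,3) = 35; P = 35/286; answer 35/286

35/286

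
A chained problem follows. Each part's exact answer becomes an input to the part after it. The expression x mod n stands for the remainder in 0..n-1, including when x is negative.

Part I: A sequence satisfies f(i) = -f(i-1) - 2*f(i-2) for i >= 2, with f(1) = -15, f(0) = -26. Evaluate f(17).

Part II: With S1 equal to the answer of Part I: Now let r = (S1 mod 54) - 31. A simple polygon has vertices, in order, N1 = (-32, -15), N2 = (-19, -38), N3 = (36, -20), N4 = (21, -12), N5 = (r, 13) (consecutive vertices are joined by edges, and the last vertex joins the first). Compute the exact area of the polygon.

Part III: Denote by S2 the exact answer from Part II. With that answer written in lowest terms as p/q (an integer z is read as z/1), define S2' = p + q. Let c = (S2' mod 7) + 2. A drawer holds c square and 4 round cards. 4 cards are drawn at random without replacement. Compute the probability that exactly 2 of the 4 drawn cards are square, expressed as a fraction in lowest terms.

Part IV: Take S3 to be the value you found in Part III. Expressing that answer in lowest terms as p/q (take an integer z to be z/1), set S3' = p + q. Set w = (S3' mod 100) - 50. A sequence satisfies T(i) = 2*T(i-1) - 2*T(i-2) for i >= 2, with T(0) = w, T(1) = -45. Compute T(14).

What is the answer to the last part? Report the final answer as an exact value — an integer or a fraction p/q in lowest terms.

Part I: f(2) = -1*(-15) - 2*(-26) = 67; iterating: f(2)=67, f(3)=-37, f(4)=-97, f(5)=171, f(6)=23, f(7)=-365, f(8)=319, f(9)=411, f(10)=-1049, f(11)=227, f(12)=1871, f(13)=-2325, f(14)=-1417, f(15)=6067, f(16)=-3233, f(17)=-8901; answer -8901
Part II: S1 = -8901; r = -22; cross terms: (-32*-38 - -19*-15)=931, (-19*-20 - 36*-38)=1748, (36*-12 - 21*-20)=-12, (21*13 - -22*-12)=9, (-22*-15 - -32*13)=746; twice the area = |3422| = 3422; area = 1711; answer 1711
Part III: S2 = 1711; threaded value p + q = 1712; c = 6; total draws C(10,4) = 210; favorable C(6,2)*C(4,2) = 90; P = 3/7; answer 3/7
Part IV: S3 = 3/7; threaded value p + q = 10; w = -40; T(2) = 2*(-45) - 2*(-40) = -10; iterating: T(2)=-10, T(3)=70, T(4)=160, T(5)=180, T(6)=40, T(7)=-280, T(8)=-640, T(9)=-720, T(10)=-160, T(11)=1120, T(12)=2560, T(13)=2880, T(14)=640; answer 640

640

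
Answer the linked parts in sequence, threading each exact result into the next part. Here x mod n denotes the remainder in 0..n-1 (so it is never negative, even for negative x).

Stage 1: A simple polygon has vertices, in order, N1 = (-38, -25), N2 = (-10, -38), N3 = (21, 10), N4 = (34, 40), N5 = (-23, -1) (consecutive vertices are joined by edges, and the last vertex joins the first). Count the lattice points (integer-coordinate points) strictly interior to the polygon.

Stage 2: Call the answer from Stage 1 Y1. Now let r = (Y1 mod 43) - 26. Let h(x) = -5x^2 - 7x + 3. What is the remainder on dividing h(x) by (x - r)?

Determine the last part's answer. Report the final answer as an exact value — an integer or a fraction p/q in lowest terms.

-751

Stage 1: cross terms: (-38*-38 - -10*-25)=1194, (-10*10 - 21*-38)=698, (21*40 - 34*10)=500, (34*-1 - -23*40)=886, (-23*-25 - -38*-1)=537; twice the area = |3815| = 3815; area = 3815/2; boundary points = 1 + 1 + 1 + 1 + 3 = 7; strictly interior points = area - boundary/2 + 1 = 1905; answer 1905
Stage 2: Y1 = 1905; r = -13; remainder = value at the root: -5*(-13)^2 - 7*(-13)^1 + 3 = (-845) + (91) + (3) = -751; answer -751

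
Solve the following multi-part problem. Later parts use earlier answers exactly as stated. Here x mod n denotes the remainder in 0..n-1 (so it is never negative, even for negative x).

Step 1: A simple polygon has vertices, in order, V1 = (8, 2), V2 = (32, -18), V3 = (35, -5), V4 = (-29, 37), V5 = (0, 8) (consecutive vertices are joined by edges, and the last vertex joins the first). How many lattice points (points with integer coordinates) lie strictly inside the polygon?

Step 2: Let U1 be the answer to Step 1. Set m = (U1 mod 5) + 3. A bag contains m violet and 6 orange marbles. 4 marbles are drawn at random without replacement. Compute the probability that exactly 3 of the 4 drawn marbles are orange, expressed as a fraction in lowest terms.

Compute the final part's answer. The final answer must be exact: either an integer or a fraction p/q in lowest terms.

10/21

Step 1: cross terms: (8*-18 - 32*2)=-208, (32*-5 - 35*-18)=470, (35*37 - -29*-5)=1150, (-29*8 - 0*37)=-232, (0*2 - 8*8)=-64; twice the area = |1116| = 1116; area = 558; boundary points = 4 + 1 + 2 + 29 + 2 = 38; strictly interior points = area - boundary/2 + 1 = 540; answer 540
Step 2: U1 = 540; m = 3; total draws C(9,4) = 126; favorable C(6,3)*C(3,1) = 60; P = 10/21; answer 10/21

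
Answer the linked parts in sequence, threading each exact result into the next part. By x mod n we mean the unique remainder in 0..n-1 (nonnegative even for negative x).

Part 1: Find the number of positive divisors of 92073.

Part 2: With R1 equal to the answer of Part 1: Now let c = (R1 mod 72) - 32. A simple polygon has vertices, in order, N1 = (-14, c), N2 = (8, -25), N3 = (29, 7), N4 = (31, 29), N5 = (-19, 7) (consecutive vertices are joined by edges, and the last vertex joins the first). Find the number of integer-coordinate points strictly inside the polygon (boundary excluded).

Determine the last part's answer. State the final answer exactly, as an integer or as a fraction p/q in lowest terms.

1632

Part 1: 92073 = 3 * 47 * 653; number of divisors = (1+1) * (1+1) * (1+1) = 8; answer 8
Part 2: R1 = 8; c = -24; cross terms: (-14*-25 - 8*-24)=542, (8*7 - 29*-25)=781, (29*29 - 31*7)=624, (31*7 - -19*29)=768, (-19*-24 - -14*7)=554; twice the area = |3269| = 3269; area = 3269/2; boundary points = 1 + 1 + 2 + 2 + 1 = 7; strictly interior points = area - boundary/2 + 1 = 1632; answer 1632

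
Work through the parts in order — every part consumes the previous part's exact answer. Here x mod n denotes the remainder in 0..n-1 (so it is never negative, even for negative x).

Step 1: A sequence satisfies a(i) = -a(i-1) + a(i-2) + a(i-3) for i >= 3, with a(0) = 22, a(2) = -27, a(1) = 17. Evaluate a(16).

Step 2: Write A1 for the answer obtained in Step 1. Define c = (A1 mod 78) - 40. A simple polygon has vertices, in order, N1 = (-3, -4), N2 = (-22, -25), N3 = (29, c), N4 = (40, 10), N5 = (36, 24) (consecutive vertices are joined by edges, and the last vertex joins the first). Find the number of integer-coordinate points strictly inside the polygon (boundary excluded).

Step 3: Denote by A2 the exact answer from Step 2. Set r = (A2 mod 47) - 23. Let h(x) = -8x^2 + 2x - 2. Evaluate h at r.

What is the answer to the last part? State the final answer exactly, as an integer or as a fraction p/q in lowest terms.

Step 1: a(3) = -1*(-27) + 1*(17) + 1*(22) = 66; iterating: a(3)=66, a(4)=-76, a(5)=115, a(6)=-125, a(7)=164, a(8)=-174, a(9)=213, a(10)=-223, a(11)=262, a(12)=-272, a(13)=311, a(14)=-321, a(15)=360, a(16)=-370; answer -370
Step 2: A1 = -370; c = -20; cross terms: (-3*-25 - -22*-4)=-13, (-22*-20 - 29*-25)=1165, (29*10 - 40*-20)=1090, (40*24 - 36*10)=600, (36*-4 - -3*24)=-72; twice the area = |2770| = 2770; area = 1385; boundary points = 1 + 1 + 1 + 2 + 1 = 6; strictly interior points = area - boundary/2 + 1 = 1383; answer 1383
Step 3: A2 = 1383; r = -3; -8*(-3)^2 + 2*(-3)^1 - 2 = (-72) + (-6) + (-2) = -80; answer -80

-80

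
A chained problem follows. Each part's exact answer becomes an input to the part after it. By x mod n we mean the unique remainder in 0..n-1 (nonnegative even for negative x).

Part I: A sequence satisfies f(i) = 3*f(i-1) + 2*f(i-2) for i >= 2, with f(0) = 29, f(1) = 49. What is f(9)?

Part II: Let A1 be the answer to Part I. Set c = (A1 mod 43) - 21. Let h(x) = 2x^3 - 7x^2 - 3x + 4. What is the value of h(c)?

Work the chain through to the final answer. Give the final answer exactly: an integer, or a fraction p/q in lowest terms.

2416

Part I: f(2) = 3*(49) + 2*(29) = 205; iterating: f(2)=205, f(3)=713, f(4)=2549, f(5)=9073, f(6)=32317, f(7)=115097, f(8)=409925, f(9)=1459969; answer 1459969
Part II: A1 = 1459969; c = 12; 2*(12)^3 - 7*(12)^2 - 3*(12)^1 + 4 = (3456) + (-1008) + (-36) + (4) = 2416; answer 2416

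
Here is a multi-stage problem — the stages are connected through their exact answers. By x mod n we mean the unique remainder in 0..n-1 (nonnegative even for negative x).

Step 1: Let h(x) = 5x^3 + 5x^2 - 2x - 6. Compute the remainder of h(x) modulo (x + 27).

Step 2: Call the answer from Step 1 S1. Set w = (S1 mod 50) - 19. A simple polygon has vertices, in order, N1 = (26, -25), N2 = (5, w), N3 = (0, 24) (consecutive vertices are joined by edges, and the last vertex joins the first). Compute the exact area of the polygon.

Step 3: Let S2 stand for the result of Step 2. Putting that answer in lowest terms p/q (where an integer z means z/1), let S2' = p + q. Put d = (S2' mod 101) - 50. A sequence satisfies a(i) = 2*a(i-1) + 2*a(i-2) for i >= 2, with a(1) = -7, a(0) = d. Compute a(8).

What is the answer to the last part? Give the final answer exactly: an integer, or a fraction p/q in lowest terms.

Step 1: remainder = value at the root: 5*(-27)^3 + 5*(-27)^2 - 2*(-27)^1 - 6 = (-98415) + (3645) + (54) + (-6) = -94722; answer -94722
Step 2: S1 = -94722; w = 9; cross terms: (26*9 - 5*-25)=359, (5*24 - 0*9)=120, (0*-25 - 26*24)=-624; twice the area = |-145| = 145; area = 145/2; answer 145/2
Step 3: S2 = 145/2; threaded value p + q = 147; d = -4; a(2) = 2*(-7) + 2*(-4) = -22; iterating: a(2)=-22, a(3)=-58, a(4)=-160, a(5)=-436, a(6)=-1192, a(7)=-3256, a(8)=-8896; answer -8896

-8896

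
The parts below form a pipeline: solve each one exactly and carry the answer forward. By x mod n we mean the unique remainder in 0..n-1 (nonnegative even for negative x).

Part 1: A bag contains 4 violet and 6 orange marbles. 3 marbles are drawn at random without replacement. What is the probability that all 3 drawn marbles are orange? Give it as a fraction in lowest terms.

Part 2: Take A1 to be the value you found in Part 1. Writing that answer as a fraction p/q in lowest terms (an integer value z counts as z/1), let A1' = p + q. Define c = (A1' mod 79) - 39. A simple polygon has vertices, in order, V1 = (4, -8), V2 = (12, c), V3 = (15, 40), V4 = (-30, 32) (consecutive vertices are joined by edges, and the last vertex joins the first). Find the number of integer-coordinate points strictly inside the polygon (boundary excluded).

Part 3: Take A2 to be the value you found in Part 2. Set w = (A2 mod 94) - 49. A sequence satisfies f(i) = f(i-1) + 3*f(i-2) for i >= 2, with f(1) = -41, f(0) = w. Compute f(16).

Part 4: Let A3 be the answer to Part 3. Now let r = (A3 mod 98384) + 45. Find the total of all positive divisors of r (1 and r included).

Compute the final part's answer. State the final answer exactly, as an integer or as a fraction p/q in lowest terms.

Part 1: total draws C(10,3) = 120; favorable C(6,3) = 20; P = 1/6; answer 1/6
Part 2: A1 = 1/6; threaded value p + q = 7; c = -32; cross terms: (4*-32 - 12*-8)=-32, (12*40 - 15*-32)=960, (15*32 - -30*40)=1680, (-30*-8 - 4*32)=112; twice the area = |2720| = 2720; area = 1360; boundary points = 8 + 3 + 1 + 2 = 14; strictly interior points = area - boundary/2 + 1 = 1354; answer 1354
Part 3: A2 = 1354; w = -11; f(2) = 1*(-41) + 3*(-11) = -74; iterating: f(2)=-74, f(3)=-197, f(4)=-419, f(5)=-1010, f(6)=-2267, f(7)=-5297, f(8)=-12098, f(9)=-27989, f(10)=-64283, f(11)=-148250, f(12)=-341099, f(13)=-785849, f(14)=-1809146, f(15)=-4166693, f(16)=-9594131; answer -9594131
Part 4: A3 = -9594131; r = 47546; 47546 = 2 * 23773; sigma = (1 + 2) * (1 + 23773) = 3 * 23774 = 71322; answer 71322

71322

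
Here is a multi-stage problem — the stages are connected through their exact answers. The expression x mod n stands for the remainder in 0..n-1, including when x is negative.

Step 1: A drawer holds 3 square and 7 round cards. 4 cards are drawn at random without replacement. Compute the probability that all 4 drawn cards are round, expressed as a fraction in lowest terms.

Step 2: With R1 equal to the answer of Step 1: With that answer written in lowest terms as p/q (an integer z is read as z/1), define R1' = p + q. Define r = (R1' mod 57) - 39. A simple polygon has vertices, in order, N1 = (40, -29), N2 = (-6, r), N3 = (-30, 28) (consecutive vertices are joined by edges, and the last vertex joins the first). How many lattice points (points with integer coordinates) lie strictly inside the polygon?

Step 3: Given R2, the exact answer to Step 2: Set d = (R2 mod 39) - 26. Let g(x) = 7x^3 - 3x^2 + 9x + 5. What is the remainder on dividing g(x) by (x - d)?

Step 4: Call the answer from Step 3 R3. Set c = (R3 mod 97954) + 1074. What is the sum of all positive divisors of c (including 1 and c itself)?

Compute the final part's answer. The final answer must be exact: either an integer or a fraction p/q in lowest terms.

Step 1: total draws C(10,4) = 210; favorable C(7,4) = 35; P = 1/6; answer 1/6
Step 2: R1 = 1/6; threaded value p + q = 7; r = -32; cross terms: (40*-32 - -6*-29)=-1454, (-6*28 - -30*-32)=-1128, (-30*-29 - 40*28)=-250; twice the area = |-2832| = 2832; area = 1416; boundary points = 1 + 12 + 1 = 14; strictly interior points = area - boundary/2 + 1 = 1410; answer 1410
Step 3: R2 = 1410; d = -20; remainder = value at the root: 7*(-20)^3 - 3*(-20)^2 + 9*(-20)^1 + 5 = (-56000) + (-1200) + (-180) + (5) = -57375; answer -57375
Step 4: R3 = -57375; c = 41653; 41653 = 23 * 1811; sigma = (1 + 23) * (1 + 1811) = 24 * 1812 = 43488; answer 43488

43488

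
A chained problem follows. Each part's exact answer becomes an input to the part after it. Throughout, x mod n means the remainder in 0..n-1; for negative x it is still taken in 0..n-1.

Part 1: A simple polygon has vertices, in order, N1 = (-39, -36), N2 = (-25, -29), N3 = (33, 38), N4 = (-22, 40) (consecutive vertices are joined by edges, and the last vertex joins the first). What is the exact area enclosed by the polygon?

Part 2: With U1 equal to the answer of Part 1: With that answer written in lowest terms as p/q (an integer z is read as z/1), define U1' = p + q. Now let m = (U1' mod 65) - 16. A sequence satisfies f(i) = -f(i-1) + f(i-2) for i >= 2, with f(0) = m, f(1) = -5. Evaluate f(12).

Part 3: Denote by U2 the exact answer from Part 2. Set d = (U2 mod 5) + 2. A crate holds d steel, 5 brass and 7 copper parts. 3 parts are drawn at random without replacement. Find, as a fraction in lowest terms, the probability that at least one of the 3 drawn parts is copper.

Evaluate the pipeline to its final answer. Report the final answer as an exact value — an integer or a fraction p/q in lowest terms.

17/20

Part 1: cross terms: (-39*-29 - -25*-36)=231, (-25*38 - 33*-29)=7, (33*40 - -22*38)=2156, (-22*-36 - -39*40)=2352; twice the area = |4746| = 4746; area = 2373; answer 2373
Part 2: U1 = 2373; threaded value p + q = 2374; m = 18; f(2) = -1*(-5) + 1*(18) = 23; iterating: f(2)=23, f(3)=-28, f(4)=51, f(5)=-79, f(6)=130, f(7)=-209, f(8)=339, f(9)=-548, f(10)=887, f(11)=-1435, f(12)=2322; answer 2322
Part 3: U2 = 2322; d = 4; total draws C(16,3) = 560; complement C(9,3) = 84; favorable 560 - 84 = 476; P = 17/20; answer 17/20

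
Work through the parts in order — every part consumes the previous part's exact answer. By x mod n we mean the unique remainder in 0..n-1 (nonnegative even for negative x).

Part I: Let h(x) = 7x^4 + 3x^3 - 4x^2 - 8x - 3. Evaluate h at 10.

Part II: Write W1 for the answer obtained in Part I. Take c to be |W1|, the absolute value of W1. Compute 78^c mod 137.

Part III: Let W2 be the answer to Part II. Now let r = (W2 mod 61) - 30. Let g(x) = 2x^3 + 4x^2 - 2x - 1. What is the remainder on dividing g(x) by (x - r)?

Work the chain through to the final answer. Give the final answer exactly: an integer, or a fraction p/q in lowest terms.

Part I: 7*(10)^4 + 3*(10)^3 - 4*(10)^2 - 8*(10)^1 - 3 = (70000) + (3000) + (-400) + (-80) + (-3) = 72517; answer 72517
Part II: W1 = 72517; c = 72517; squarings mod 137: 78^1=78, 78^2=56, 78^4=122, 78^8=88, 78^16=72, 78^32=115, 78^64=73, 78^128=123, 78^256=59, 78^512=56, 78^1024=122, 78^2048=88, 78^4096=72, 78^8192=115, 78^16384=73, 78^32768=123, 78^65536=59; 78^72517 = 78^1 * 78^4 * 78^64 * 78^256 * 78^512 * 78^2048 * 78^4096 * 78^65536 = 87 (mod 137); answer 87
Part III: W2 = 87; r = -4; remainder = value at the root: 2*(-4)^3 + 4*(-4)^2 - 2*(-4)^1 - 1 = (-128) + (64) + (8) + (-1) = -57; answer -57

-57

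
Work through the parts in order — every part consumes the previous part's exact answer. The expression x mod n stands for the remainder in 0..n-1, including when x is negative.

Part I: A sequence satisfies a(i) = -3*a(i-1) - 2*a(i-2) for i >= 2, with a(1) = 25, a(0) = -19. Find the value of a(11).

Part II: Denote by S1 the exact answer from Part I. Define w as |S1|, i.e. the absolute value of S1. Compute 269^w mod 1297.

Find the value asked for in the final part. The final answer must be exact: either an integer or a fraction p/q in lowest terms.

839

Part I: a(2) = -3*(25) - 2*(-19) = -37; iterating: a(2)=-37, a(3)=61, a(4)=-109, a(5)=205, a(6)=-397, a(7)=781, a(8)=-1549, a(9)=3085, a(10)=-6157, a(11)=12301; answer 12301
Part II: S1 = 12301; w = 12301; squarings mod 1297: 269^1=269, 269^2=1026, 269^4=809, 269^8=793, 269^16=1101, 269^32=803, 269^64=200, 269^128=1090, 269^256=48, 269^512=1007, 269^1024=1092, 269^2048=521, 269^4096=368, 269^8192=536; 269^12301 = 269^1 * 269^4 * 269^8 * 269^4096 * 269^8192 = 839 (mod 1297); answer 839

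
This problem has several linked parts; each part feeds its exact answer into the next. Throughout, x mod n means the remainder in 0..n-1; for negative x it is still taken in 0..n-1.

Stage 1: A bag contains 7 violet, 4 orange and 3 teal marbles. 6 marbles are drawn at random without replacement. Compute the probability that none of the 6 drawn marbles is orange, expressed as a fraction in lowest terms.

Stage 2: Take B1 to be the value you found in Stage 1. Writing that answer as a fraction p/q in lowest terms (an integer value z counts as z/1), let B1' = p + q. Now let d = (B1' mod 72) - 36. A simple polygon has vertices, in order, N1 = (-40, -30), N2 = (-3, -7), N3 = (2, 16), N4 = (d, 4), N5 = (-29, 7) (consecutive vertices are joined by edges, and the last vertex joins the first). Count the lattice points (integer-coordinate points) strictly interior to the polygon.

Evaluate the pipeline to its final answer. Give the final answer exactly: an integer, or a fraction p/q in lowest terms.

Stage 1: total draws C(14,6) = 3003; favorable C(10,6) = 210; P = 10/143; answer 10/143
Stage 2: B1 = 10/143; threaded value p + q = 153; d = -27; cross terms: (-40*-7 - -3*-30)=190, (-3*16 - 2*-7)=-34, (2*4 - -27*16)=440, (-27*7 - -29*4)=-73, (-29*-30 - -40*7)=1150; twice the area = |1673| = 1673; area = 1673/2; boundary points = 1 + 1 + 1 + 1 + 1 = 5; strictly interior points = area - boundary/2 + 1 = 835; answer 835

835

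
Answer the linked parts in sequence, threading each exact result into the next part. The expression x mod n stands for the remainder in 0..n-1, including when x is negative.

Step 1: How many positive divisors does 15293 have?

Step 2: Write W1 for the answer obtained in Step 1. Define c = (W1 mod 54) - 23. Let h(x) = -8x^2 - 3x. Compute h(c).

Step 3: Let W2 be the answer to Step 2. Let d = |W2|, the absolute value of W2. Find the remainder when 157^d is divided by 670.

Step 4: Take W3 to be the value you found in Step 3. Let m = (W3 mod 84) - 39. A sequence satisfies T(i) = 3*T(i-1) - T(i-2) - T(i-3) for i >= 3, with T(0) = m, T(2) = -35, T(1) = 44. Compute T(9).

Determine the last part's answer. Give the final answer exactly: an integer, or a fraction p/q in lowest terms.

Step 1: 15293 = 41 * 373; number of divisors = (1+1) * (1+1) = 4; answer 4
Step 2: W1 = 4; c = -19; -8*(-19)^2 - 3*(-19)^1 = (-2888) + (57) = -2831; answer -2831
Step 3: W2 = -2831; d = 2831; squarings mod 670: 157^1=157, 157^2=529, 157^4=451, 157^8=391, 157^16=121, 157^32=571, 157^64=421, 157^128=361, 157^256=341, 157^512=371, 157^1024=291, 157^2048=261; 157^2831 = 157^1 * 157^2 * 157^4 * 157^8 * 157^256 * 157^512 * 157^2048 = 473 (mod 670); answer 473
Step 4: W3 = 473; m = 14; T(3) = 3*(-35) - 1*(44) - 1*(14) = -163; iterating: T(3)=-163, T(4)=-498, T(5)=-1296, T(6)=-3227, T(7)=-7887, T(8)=-19138, T(9)=-46300; answer -46300

-46300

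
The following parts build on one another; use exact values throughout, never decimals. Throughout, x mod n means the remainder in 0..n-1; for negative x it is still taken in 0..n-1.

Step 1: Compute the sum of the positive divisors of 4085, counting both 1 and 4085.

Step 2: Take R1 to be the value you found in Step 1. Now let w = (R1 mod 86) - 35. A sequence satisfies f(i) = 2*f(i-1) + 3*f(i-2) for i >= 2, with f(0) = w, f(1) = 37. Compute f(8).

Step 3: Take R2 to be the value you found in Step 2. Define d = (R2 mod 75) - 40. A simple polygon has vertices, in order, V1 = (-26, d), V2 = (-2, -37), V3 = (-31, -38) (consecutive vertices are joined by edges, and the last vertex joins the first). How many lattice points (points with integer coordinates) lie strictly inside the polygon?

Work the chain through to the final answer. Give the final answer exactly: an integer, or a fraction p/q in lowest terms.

Step 1: 4085 = 5 * 19 * 43; sigma = (1 + 5) * (1 + 19) * (1 + 43) = 6 * 20 * 44 = 5280; answer 5280
Step 2: R1 = 5280; w = -1; f(2) = 2*(37) + 3*(-1) = 71; iterating: f(2)=71, f(3)=253, f(4)=719, f(5)=2197, f(6)=6551, f(7)=19693, f(8)=59039; answer 59039
Step 3: R2 = 59039; d = -26; cross terms: (-26*-37 - -2*-26)=910, (-2*-38 - -31*-37)=-1071, (-31*-26 - -26*-38)=-182; twice the area = |-343| = 343; area = 343/2; boundary points = 1 + 1 + 1 = 3; strictly interior points = area - boundary/2 + 1 = 171; answer 171

171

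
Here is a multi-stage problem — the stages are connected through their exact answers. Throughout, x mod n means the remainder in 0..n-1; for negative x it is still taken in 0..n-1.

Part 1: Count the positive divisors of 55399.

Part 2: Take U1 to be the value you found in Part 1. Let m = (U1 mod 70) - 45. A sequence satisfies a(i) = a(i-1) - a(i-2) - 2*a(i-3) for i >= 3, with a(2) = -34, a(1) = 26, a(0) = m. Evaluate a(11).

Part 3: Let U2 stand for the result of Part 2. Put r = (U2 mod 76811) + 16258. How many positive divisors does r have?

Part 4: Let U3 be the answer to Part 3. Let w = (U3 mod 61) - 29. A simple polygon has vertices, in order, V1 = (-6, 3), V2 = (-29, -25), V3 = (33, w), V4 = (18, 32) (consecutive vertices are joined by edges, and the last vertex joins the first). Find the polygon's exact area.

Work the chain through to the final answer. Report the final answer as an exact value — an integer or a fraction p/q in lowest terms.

Part 1: 55399 is prime, so its only divisors are 1 and 55399; count = 2; answer 2
Part 2: U1 = 2; m = -43; a(3) = 1*(-34) - 1*(26) - 2*(-43) = 26; iterating: a(3)=26, a(4)=8, a(5)=50, a(6)=-10, a(7)=-76, a(8)=-166, a(9)=-70, a(10)=248, a(11)=650; answer 650
Part 3: U2 = 650; r = 16908; 16908 = 2^2 * 3 * 1409; number of divisors = (2+1) * (1+1) * (1+1) = 12; answer 12
Part 4: U3 = 12; w = -17; cross terms: (-6*-25 - -29*3)=237, (-29*-17 - 33*-25)=1318, (33*32 - 18*-17)=1362, (18*3 - -6*32)=246; twice the area = |3163| = 3163; area = 3163/2; answer 3163/2

3163/2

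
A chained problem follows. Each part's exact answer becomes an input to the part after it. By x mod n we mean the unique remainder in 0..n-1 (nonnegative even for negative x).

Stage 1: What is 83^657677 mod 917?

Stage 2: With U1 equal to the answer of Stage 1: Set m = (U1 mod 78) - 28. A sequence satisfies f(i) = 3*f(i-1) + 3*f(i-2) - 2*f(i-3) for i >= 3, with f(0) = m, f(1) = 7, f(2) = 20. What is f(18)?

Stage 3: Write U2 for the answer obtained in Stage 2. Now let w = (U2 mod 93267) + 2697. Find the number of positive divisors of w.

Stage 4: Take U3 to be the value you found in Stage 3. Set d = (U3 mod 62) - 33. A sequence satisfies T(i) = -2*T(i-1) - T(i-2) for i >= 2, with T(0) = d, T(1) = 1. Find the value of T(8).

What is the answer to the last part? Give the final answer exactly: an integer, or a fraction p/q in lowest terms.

Stage 1: squarings mod 917: 83^1=83, 83^2=470, 83^4=820, 83^8=239, 83^16=267, 83^32=680, 83^64=232, 83^128=638, 83^256=813, 83^512=729, 83^1024=498, 83^2048=414, 83^4096=834, 83^8192=470, 83^16384=820, 83^32768=239, 83^65536=267, 83^131072=680, 83^262144=232, 83^524288=638; 83^657677 = 83^1 * 83^4 * 83^8 * 83^256 * 83^2048 * 83^131072 * 83^524288 = 489 (mod 917); answer 489
Stage 2: U1 = 489; m = -7; f(3) = 3*(20) + 3*(7) - 2*(-7) = 95; iterating: f(3)=95, f(4)=331, f(5)=1238, f(6)=4517, f(7)=16603, f(8)=60884, f(9)=223427, f(10)=819727, f(11)=3007694, f(12)=11035409, f(13)=40489855, f(14)=148560404, f(15)=545079959, f(16)=1999941379, f(17)=7337943206, f(18)=26923493837; answer 26923493837
Stage 3: U2 = 26923493837; w = 18377; 18377 = 17 * 23 * 47; number of divisors = (1+1) * (1+1) * (1+1) = 8; answer 8
Stage 4: U3 = 8; d = -25; T(2) = -2*(1) - 1*(-25) = 23; iterating: T(2)=23, T(3)=-47, T(4)=71, T(5)=-95, T(6)=119, T(7)=-143, T(8)=167; answer 167

167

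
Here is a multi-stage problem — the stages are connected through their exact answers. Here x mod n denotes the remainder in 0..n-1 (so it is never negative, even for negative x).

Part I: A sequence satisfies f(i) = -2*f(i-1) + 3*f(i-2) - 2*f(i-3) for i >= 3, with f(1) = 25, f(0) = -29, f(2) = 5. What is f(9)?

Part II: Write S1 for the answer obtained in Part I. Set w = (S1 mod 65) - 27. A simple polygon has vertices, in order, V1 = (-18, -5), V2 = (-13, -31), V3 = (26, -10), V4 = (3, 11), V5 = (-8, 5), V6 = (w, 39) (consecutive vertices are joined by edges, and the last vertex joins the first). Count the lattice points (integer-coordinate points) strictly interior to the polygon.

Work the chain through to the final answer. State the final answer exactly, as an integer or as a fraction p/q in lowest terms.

995

Part I: f(3) = -2*(5) + 3*(25) - 2*(-29) = 123; iterating: f(3)=123, f(4)=-281, f(5)=921, f(6)=-2931, f(7)=9187, f(8)=-29009, f(9)=91441; answer 91441
Part II: S1 = 91441; w = 24; cross terms: (-18*-31 - -13*-5)=493, (-13*-10 - 26*-31)=936, (26*11 - 3*-10)=316, (3*5 - -8*11)=103, (-8*39 - 24*5)=-432, (24*-5 - -18*39)=582; twice the area = |1998| = 1998; area = 999; boundary points = 1 + 3 + 1 + 1 + 2 + 2 = 10; strictly interior points = area - boundary/2 + 1 = 995; answer 995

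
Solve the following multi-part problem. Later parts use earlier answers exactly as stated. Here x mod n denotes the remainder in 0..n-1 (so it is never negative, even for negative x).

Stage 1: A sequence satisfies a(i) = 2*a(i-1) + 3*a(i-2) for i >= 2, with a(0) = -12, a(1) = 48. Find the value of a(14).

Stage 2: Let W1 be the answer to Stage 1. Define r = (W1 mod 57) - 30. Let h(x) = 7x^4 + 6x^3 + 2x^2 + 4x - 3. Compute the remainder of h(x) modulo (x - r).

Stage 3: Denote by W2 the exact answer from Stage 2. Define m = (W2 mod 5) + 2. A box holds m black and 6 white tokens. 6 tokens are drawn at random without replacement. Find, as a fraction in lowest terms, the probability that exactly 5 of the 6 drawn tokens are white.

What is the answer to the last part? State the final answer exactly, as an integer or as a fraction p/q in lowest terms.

4/35

Stage 1: a(2) = 2*(48) + 3*(-12) = 60; iterating: a(2)=60, a(3)=264, a(4)=708, a(5)=2208, a(6)=6540, a(7)=19704, a(8)=59028, a(9)=177168, a(10)=531420, a(11)=1594344, a(12)=4782948, a(13)=14348928, a(14)=43046700; answer 43046700
Stage 2: W1 = 43046700; r = -15; remainder = value at the root: 7*(-15)^4 + 6*(-15)^3 + 2*(-15)^2 + 4*(-15)^1 - 3 = (354375) + (-20250) + (450) + (-60) + (-3) = 334512; answer 334512
Stage 3: W2 = 334512; m = 4; total draws C(10,6) = 210; favorable C(6,5)*C(4,1) = 24; P = 4/35; answer 4/35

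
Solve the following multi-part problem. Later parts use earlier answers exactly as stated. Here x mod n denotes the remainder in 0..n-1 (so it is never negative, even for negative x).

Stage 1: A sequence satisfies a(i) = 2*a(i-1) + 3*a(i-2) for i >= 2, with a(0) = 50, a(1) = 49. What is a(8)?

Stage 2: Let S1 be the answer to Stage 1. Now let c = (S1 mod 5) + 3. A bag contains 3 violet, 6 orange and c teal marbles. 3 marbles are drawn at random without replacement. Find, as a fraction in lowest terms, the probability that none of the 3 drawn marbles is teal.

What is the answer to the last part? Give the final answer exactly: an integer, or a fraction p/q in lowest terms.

21/55

Stage 1: a(2) = 2*(49) + 3*(50) = 248; iterating: a(2)=248, a(3)=643, a(4)=2030, a(5)=5989, a(6)=18068, a(7)=54103, a(8)=162410; answer 162410
Stage 2: S1 = 162410; c = 3; total draws C(12,3) = 220; favorable C(9,3) = 84; P = 21/55; answer 21/55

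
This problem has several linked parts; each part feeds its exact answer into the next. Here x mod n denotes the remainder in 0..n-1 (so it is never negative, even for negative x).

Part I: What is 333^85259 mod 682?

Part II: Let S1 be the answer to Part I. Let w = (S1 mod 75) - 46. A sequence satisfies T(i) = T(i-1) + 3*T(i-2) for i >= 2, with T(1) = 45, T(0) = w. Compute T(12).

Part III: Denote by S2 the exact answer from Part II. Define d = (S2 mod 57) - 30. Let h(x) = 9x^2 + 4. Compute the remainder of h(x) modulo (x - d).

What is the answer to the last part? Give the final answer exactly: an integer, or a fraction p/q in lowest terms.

1300

Part I: squarings mod 682: 333^1=333, 333^2=405, 333^4=345, 333^8=357, 333^16=597, 333^32=405, 333^64=345, 333^128=357, 333^256=597, 333^512=405, 333^1024=345, 333^2048=357, 333^4096=597, 333^8192=405, 333^16384=345, 333^32768=357, 333^65536=597; 333^85259 = 333^1 * 333^2 * 333^8 * 333^256 * 333^1024 * 333^2048 * 333^16384 * 333^65536 = 213 (mod 682); answer 213
Part II: S1 = 213; w = 17; T(2) = 1*(45) + 3*(17) = 96; iterating: T(2)=96, T(3)=231, T(4)=519, T(5)=1212, T(6)=2769, T(7)=6405, T(8)=14712, T(9)=33927, T(10)=78063, T(11)=179844, T(12)=414033; answer 414033
Part III: S2 = 414033; d = 12; remainder = value at the root: 9*(12)^2 + 4 = (1296) + (4) = 1300; answer 1300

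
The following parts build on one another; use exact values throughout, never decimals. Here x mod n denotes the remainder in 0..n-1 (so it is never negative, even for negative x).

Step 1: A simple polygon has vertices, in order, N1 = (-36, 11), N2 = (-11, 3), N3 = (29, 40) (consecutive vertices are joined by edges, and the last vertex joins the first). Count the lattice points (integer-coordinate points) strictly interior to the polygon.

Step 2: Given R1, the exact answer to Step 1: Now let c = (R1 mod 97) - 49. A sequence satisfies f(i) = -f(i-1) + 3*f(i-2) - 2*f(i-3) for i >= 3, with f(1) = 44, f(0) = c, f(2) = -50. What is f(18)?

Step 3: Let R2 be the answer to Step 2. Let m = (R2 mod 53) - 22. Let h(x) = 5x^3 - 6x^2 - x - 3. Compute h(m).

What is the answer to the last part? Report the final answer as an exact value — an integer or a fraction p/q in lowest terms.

Step 1: cross terms: (-36*3 - -11*11)=13, (-11*40 - 29*3)=-527, (29*11 - -36*40)=1759; twice the area = |1245| = 1245; area = 1245/2; boundary points = 1 + 1 + 1 = 3; strictly interior points = area - boundary/2 + 1 = 622; answer 622
Step 2: R1 = 622; c = -9; f(3) = -1*(-50) + 3*(44) - 2*(-9) = 200; iterating: f(3)=200, f(4)=-438, f(5)=1138, f(6)=-2852, f(7)=7142, f(8)=-17974, f(9)=45104, f(10)=-113310, f(11)=284570, f(12)=-714708, f(13)=1795038, f(14)=-4508302, f(15)=11322832, f(16)=-28437814, f(17)=71422914, f(18)=-179382020; answer -179382020
Step 3: R2 = -179382020; m = 9; 5*(9)^3 - 6*(9)^2 - 1*(9)^1 - 3 = (3645) + (-486) + (-9) + (-3) = 3147; answer 3147

3147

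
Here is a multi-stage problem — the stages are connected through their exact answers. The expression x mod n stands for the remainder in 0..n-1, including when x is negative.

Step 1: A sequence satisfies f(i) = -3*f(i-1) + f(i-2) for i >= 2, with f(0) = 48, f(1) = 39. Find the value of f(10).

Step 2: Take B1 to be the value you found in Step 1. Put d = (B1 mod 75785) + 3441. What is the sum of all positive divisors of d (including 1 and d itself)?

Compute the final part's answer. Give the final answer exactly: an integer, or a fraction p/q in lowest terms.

29512

Step 1: f(2) = -3*(39) + 1*(48) = -69; iterating: f(2)=-69, f(3)=246, f(4)=-807, f(5)=2667, f(6)=-8808, f(7)=29091, f(8)=-96081, f(9)=317334, f(10)=-1048083; answer -1048083
Step 2: B1 = -1048083; d = 16348; 16348 = 2^2 * 61 * 67; sigma = (1 + 2 + 4) * (1 + 61) * (1 + 67) = 7 * 62 * 68 = 29512; answer 29512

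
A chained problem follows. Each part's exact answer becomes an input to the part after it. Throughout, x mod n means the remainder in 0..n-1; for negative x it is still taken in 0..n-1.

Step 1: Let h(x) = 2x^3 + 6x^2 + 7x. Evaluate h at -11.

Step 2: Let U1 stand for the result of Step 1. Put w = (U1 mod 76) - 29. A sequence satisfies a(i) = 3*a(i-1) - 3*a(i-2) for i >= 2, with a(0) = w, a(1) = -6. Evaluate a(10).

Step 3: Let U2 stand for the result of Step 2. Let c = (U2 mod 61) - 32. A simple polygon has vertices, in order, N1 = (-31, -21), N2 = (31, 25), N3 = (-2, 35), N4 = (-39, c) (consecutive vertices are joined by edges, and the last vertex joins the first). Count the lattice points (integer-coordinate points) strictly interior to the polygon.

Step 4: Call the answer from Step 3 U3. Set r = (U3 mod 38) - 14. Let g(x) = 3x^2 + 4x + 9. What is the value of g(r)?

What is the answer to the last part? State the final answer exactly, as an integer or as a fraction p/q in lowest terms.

Step 1: 2*(-11)^3 + 6*(-11)^2 + 7*(-11)^1 = (-2662) + (726) + (-77) = -2013; answer -2013
Step 2: U1 = -2013; w = 10; a(2) = 3*(-6) - 3*(10) = -48; iterating: a(2)=-48, a(3)=-126, a(4)=-234, a(5)=-324, a(6)=-270, a(7)=162, a(8)=1296, a(9)=3402, a(10)=6318; answer 6318
Step 3: U2 = 6318; c = 3; cross terms: (-31*25 - 31*-21)=-124, (31*35 - -2*25)=1135, (-2*3 - -39*35)=1359, (-39*-21 - -31*3)=912; twice the area = |3282| = 3282; area = 1641; boundary points = 2 + 1 + 1 + 8 = 12; strictly interior points = area - boundary/2 + 1 = 1636; answer 1636
Step 4: U3 = 1636; r = -12; 3*(-12)^2 + 4*(-12)^1 + 9 = (432) + (-48) + (9) = 393; answer 393

393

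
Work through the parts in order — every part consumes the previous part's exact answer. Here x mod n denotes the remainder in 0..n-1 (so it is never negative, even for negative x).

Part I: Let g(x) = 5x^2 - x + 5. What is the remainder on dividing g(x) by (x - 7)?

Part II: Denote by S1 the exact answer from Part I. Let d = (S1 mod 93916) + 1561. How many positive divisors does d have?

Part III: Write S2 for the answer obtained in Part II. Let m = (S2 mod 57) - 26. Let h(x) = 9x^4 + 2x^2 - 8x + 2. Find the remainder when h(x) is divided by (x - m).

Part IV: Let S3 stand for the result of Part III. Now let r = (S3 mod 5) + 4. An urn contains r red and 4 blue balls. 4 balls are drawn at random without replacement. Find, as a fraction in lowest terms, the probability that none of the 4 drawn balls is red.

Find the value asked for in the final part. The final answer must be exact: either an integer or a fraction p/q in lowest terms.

Part I: remainder = value at the root: 5*(7)^2 - 1*(7)^1 + 5 = (245) + (-7) + (5) = 243; answer 243
Part II: S1 = 243; d = 1804; 1804 = 2^2 * 11 * 41; number of divisors = (2+1) * (1+1) * (1+1) = 12; answer 12
Part III: S2 = 12; m = -14; remainder = value at the root: 9*(-14)^4 + 2*(-14)^2 - 8*(-14)^1 + 2 = (345744) + (392) + (112) + (2) = 346250; answer 346250
Part IV: S3 = 346250; r = 4; total draws C(8,4) = 70; favorable C(4,4) = 1; P = 1/70; answer 1/70

1/70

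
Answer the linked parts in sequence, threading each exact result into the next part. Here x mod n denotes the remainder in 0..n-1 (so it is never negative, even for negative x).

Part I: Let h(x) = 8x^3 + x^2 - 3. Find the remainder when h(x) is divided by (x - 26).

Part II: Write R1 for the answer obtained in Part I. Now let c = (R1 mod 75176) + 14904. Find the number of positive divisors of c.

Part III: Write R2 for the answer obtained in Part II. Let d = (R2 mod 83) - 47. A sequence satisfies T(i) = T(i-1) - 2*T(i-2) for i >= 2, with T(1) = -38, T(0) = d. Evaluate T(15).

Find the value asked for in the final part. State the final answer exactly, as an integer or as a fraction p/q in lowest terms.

-4080

Part I: remainder = value at the root: 8*(26)^3 + 1*(26)^2 - 3 = (140608) + (676) + (-3) = 141281; answer 141281
Part II: R1 = 141281; c = 81009; 81009 = 3^2 * 9001; number of divisors = (2+1) * (1+1) = 6; answer 6
Part III: R2 = 6; d = -41; T(2) = 1*(-38) - 2*(-41) = 44; iterating: T(2)=44, T(3)=120, T(4)=32, T(5)=-208, T(6)=-272, T(7)=144, T(8)=688, T(9)=400, T(10)=-976, T(11)=-1776, T(12)=176, T(13)=3728, T(14)=3376, T(15)=-4080; answer -4080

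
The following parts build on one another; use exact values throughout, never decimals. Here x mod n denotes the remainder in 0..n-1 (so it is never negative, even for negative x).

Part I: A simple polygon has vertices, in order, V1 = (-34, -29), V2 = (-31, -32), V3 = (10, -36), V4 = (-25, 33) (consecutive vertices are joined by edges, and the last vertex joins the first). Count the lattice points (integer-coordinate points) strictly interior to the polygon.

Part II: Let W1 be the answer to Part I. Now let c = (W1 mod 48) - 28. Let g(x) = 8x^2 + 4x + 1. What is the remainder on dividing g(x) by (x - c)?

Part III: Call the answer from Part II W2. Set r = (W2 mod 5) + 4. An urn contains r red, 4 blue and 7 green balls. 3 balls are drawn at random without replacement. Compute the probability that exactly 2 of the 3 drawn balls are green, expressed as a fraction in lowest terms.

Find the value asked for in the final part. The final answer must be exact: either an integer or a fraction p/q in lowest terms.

Part I: cross terms: (-34*-32 - -31*-29)=189, (-31*-36 - 10*-32)=1436, (10*33 - -25*-36)=-570, (-25*-29 - -34*33)=1847; twice the area = |2902| = 2902; area = 1451; boundary points = 3 + 1 + 1 + 1 = 6; strictly interior points = area - boundary/2 + 1 = 1449; answer 1449
Part II: W1 = 1449; c = -19; remainder = value at the root: 8*(-19)^2 + 4*(-19)^1 + 1 = (2888) + (-76) + (1) = 2813; answer 2813
Part III: W2 = 2813; r = 7; total draws C(18,3) = 816; favorable C(7,2)*C(11,1) = 231; P = 77/272; answer 77/272

77/272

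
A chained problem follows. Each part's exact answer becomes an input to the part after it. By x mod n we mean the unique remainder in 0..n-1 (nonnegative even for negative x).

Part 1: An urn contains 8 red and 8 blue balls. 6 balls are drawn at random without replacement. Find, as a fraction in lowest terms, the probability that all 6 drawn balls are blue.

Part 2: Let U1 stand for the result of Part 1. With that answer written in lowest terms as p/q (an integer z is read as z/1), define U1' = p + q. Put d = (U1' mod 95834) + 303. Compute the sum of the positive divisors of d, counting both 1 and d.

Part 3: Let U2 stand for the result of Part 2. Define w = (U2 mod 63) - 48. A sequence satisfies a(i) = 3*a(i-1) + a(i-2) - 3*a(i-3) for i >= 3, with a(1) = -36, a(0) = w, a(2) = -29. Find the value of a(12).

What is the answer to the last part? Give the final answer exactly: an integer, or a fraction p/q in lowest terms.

Part 1: total draws C(16,6) = 8008; favorable C(8,6) = 28; P = 1/286; answer 1/286
Part 2: U1 = 1/286; threaded value p + q = 287; d = 590; 590 = 2 * 5 * 59; sigma = (1 + 2) * (1 + 5) * (1 + 59) = 3 * 6 * 60 = 1080; answer 1080
Part 3: U2 = 1080; w = -39; a(3) = 3*(-29) + 1*(-36) - 3*(-39) = -6; iterating: a(3)=-6, a(4)=61, a(5)=264, a(6)=871, a(7)=2694, a(8)=8161, a(9)=24564, a(10)=73771, a(11)=221394, a(12)=664261; answer 664261

664261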